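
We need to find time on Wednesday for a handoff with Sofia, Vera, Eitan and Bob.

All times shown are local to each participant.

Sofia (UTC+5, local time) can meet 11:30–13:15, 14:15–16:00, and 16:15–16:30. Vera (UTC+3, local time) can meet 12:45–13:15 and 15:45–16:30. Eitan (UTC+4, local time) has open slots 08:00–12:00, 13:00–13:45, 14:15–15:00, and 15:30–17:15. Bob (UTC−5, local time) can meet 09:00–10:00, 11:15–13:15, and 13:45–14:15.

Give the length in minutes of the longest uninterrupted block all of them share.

0 minutes

Sofia → UTC: 06:30–08:15, 09:15–11:00, 11:15–11:30.
Vera → UTC: 09:45–10:15, 12:45–13:30.
Eitan → UTC: 04:00–08:00, 09:00–09:45, 10:15–11:00, 11:30–13:15.
Bob → UTC: 14:00–15:00, 16:15–18:15, 18:45–19:15.
Sofia ∩ Vera: 09:45–10:15.
Sofia ∩ Vera ∩ Eitan: (none).
Sofia ∩ Vera ∩ Eitan ∩ Bob: (none).
No common window.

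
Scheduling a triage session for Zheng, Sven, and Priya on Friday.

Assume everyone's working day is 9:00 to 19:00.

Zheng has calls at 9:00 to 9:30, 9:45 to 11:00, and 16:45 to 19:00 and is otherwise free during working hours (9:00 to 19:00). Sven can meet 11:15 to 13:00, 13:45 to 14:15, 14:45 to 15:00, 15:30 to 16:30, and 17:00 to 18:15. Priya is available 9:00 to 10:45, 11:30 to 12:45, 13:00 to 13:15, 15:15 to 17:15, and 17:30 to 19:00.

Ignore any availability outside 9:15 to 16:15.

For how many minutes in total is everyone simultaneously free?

Zheng free within 09:00–19:00: 09:30–09:45, 11:00–16:45.
Zheng ∩ Sven: 11:15–13:00, 13:45–14:15, 14:45–15:00, 15:30–16:30.
Zheng ∩ Sven ∩ Priya: 11:30–12:45, 15:30–16:30.
Restricted to 09:15–16:15: 11:30–12:45, 15:30–16:15.
Total common minutes: 75 + 45 = 120.

120 minutes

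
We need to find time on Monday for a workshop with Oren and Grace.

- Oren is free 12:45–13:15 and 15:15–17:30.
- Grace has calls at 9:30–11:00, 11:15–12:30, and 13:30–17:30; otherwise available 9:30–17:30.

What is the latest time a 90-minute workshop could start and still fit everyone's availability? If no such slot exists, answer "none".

none

Grace free within 09:30–17:30: 11:00–11:15, 12:30–13:30.
Oren ∩ Grace: 12:45–13:15.
Windows ≥ 90 min: (none).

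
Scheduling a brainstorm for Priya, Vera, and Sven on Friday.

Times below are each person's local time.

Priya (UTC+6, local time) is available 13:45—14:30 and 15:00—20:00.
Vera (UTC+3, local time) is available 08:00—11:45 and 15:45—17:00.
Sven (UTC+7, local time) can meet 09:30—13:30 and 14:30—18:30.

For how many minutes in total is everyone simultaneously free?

Priya → UTC: 07:45–08:30, 09:00–14:00.
Vera → UTC: 05:00–08:45, 12:45–14:00.
Sven → UTC: 02:30–06:30, 07:30–11:30.
Priya ∩ Vera: 07:45–08:30, 12:45–14:00.
Priya ∩ Vera ∩ Sven: 07:45–08:30.
Total common minutes: 45.

45 minutes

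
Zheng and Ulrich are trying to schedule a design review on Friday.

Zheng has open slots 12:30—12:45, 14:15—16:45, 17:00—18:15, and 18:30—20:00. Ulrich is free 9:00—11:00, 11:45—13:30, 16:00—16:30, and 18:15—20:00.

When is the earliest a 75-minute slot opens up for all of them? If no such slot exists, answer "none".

Zheng ∩ Ulrich: 12:30–12:45, 16:00–16:30, 18:30–20:00.
Windows ≥ 75 min: 18:30–20:00.
Earliest such window starts at 18:30.

18:30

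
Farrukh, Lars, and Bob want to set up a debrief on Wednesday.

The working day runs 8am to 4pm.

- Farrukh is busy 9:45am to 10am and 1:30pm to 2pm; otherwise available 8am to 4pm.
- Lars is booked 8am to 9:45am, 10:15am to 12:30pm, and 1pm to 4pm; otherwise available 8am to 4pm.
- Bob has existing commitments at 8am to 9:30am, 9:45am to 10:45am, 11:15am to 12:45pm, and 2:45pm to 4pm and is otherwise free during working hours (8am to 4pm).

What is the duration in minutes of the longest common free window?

15 minutes

Farrukh free within 08:00–16:00: 08:00–09:45, 10:00–13:30, 14:00–16:00.
Lars free within 08:00–16:00: 09:45–10:15, 12:30–13:00.
Bob free within 08:00–16:00: 09:30–09:45, 10:45–11:15, 12:45–14:45.
Farrukh ∩ Lars: 10:00–10:15, 12:30–13:00.
Farrukh ∩ Lars ∩ Bob: 12:45–13:00.
Single common window of 15 minutes.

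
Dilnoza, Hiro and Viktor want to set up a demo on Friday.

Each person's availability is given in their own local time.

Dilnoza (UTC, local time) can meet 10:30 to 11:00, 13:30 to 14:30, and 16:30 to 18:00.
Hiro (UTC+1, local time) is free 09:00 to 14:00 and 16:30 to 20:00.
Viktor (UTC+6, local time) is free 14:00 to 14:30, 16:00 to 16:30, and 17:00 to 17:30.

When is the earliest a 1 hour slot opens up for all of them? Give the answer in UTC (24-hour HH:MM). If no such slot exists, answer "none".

Dilnoza → UTC: 10:30–11:00, 13:30–14:30, 16:30–18:00.
Hiro → UTC: 08:00–13:00, 15:30–19:00.
Viktor → UTC: 08:00–08:30, 10:00–10:30, 11:00–11:30.
Dilnoza ∩ Hiro: 10:30–11:00, 16:30–18:00.
Dilnoza ∩ Hiro ∩ Viktor: (none).
Windows ≥ 60 min: (none).

none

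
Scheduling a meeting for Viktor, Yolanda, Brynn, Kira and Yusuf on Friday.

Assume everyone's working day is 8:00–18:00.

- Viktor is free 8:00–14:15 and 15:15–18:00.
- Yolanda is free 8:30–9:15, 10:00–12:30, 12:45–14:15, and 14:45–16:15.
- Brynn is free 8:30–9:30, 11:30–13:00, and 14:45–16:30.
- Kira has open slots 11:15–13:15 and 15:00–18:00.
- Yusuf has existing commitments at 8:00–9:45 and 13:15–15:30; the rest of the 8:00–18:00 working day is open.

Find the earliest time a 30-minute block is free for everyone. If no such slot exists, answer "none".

11:30

Yusuf free within 08:00–18:00: 09:45–13:15, 15:30–18:00.
Viktor ∩ Yolanda: 08:30–09:15, 10:00–12:30, 12:45–14:15, 15:15–16:15.
Viktor ∩ Yolanda ∩ Brynn: 08:30–09:15, 11:30–12:30, 12:45–13:00, 15:15–16:15.
Viktor ∩ Yolanda ∩ Brynn ∩ Kira: 11:30–12:30, 12:45–13:00, 15:15–16:15.
Viktor ∩ Yolanda ∩ Brynn ∩ Kira ∩ Yusuf: 11:30–12:30, 12:45–13:00, 15:30–16:15.
Windows ≥ 30 min: 11:30–12:30, 15:30–16:15.
Earliest such window starts at 11:30.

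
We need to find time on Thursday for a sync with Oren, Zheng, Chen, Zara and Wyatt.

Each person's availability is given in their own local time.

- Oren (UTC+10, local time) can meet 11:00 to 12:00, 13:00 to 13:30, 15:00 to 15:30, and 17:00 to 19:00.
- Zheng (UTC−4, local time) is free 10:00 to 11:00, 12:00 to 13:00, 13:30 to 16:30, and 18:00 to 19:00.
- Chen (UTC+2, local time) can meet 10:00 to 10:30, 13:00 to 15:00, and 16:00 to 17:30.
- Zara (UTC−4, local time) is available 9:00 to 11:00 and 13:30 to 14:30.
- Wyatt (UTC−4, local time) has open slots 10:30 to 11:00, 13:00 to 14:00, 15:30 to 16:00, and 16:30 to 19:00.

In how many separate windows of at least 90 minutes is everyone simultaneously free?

0

Oren → UTC: 01:00–02:00, 03:00–03:30, 05:00–05:30, 07:00–09:00.
Zheng → UTC: 14:00–15:00, 16:00–17:00, 17:30–20:30, 22:00–23:00.
Chen → UTC: 08:00–08:30, 11:00–13:00, 14:00–15:30.
Zara → UTC: 13:00–15:00, 17:30–18:30.
Wyatt → UTC: 14:30–15:00, 17:00–18:00, 19:30–20:00, 20:30–23:00.
Oren ∩ Zheng: (none).
Oren ∩ Zheng ∩ Chen: (none).
Oren ∩ Zheng ∩ Chen ∩ Zara: (none).
Oren ∩ Zheng ∩ Chen ∩ Zara ∩ Wyatt: (none).
Windows ≥ 90 min: (none).
That's 0 windows.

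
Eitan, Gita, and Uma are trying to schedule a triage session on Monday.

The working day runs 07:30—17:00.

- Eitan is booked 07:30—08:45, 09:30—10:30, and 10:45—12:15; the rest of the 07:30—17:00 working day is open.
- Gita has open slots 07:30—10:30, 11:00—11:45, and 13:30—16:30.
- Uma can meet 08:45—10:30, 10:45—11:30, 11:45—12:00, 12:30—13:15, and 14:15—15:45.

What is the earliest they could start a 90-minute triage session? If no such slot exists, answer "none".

Eitan free within 07:30–17:00: 08:45–09:30, 10:30–10:45, 12:15–17:00.
Eitan ∩ Gita: 08:45–09:30, 13:30–16:30.
Eitan ∩ Gita ∩ Uma: 08:45–09:30, 14:15–15:45.
Windows ≥ 90 min: 14:15–15:45.
Earliest such window starts at 14:15.

14:15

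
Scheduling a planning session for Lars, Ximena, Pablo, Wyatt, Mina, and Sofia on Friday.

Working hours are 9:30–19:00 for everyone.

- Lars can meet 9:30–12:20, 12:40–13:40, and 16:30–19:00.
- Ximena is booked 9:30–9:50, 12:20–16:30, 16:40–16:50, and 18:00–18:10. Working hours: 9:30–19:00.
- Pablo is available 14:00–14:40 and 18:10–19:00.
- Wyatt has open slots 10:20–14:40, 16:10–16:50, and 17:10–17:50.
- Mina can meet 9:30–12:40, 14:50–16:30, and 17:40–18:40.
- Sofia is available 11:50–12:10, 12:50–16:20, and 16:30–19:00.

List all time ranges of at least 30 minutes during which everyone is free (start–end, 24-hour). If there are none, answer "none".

Ximena free within 09:30–19:00: 09:50–12:20, 16:30–16:40, 16:50–18:00, 18:10–19:00.
Lars ∩ Ximena: 09:50–12:20, 16:30–16:40, 16:50–18:00, 18:10–19:00.
Lars ∩ Ximena ∩ Pablo: 18:10–19:00.
Lars ∩ Ximena ∩ Pablo ∩ Wyatt: (none).
Lars ∩ Ximena ∩ Pablo ∩ Wyatt ∩ Mina: (none).
Lars ∩ Ximena ∩ Pablo ∩ Wyatt ∩ Mina ∩ Sofia: (none).
Windows ≥ 30 min: (none).

none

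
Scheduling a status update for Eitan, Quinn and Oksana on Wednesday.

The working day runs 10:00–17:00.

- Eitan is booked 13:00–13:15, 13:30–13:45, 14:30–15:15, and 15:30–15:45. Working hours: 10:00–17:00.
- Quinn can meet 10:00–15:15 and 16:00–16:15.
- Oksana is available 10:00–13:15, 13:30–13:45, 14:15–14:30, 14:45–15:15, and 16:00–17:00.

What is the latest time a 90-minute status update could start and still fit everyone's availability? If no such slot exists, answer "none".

Eitan free within 10:00–17:00: 10:00–13:00, 13:15–13:30, 13:45–14:30, 15:15–15:30, 15:45–17:00.
Eitan ∩ Quinn: 10:00–13:00, 13:15–13:30, 13:45–14:30, 16:00–16:15.
Eitan ∩ Quinn ∩ Oksana: 10:00–13:00, 14:15–14:30, 16:00–16:15.
Windows ≥ 90 min: 10:00–13:00.
Latest start in the last window 10:00–13:00 is 13:00 − 90 min = 11:30.

11:30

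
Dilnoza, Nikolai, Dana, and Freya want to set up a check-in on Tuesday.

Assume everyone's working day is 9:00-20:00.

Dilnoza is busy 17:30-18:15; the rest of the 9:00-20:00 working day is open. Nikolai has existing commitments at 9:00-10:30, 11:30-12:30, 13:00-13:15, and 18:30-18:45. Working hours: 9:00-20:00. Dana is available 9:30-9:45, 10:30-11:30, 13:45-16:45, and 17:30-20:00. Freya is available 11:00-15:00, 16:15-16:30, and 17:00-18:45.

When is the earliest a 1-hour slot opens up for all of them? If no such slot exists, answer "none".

13:45

Dilnoza free within 09:00–20:00: 09:00–17:30, 18:15–20:00.
Nikolai free within 09:00–20:00: 10:30–11:30, 12:30–13:00, 13:15–18:30, 18:45–20:00.
Dilnoza ∩ Nikolai: 10:30–11:30, 12:30–13:00, 13:15–17:30, 18:15–18:30, 18:45–20:00.
Dilnoza ∩ Nikolai ∩ Dana: 10:30–11:30, 13:45–16:45, 18:15–18:30, 18:45–20:00.
Dilnoza ∩ Nikolai ∩ Dana ∩ Freya: 11:00–11:30, 13:45–15:00, 16:15–16:30, 18:15–18:30.
Windows ≥ 60 min: 13:45–15:00.
Earliest such window starts at 13:45.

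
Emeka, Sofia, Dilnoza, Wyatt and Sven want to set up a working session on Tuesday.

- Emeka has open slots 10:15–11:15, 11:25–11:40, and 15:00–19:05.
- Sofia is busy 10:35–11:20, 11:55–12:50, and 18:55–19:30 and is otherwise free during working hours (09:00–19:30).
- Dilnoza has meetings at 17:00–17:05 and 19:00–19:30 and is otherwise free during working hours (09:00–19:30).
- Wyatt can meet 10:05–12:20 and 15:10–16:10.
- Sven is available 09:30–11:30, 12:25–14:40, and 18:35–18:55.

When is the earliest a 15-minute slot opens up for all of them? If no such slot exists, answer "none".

10:15

Sofia free within 09:00–19:30: 09:00–10:35, 11:20–11:55, 12:50–18:55.
Dilnoza free within 09:00–19:30: 09:00–17:00, 17:05–19:00.
Emeka ∩ Sofia: 10:15–10:35, 11:25–11:40, 15:00–18:55.
Emeka ∩ Sofia ∩ Dilnoza: 10:15–10:35, 11:25–11:40, 15:00–17:00, 17:05–18:55.
Emeka ∩ Sofia ∩ Dilnoza ∩ Wyatt: 10:15–10:35, 11:25–11:40, 15:10–16:10.
Emeka ∩ Sofia ∩ Dilnoza ∩ Wyatt ∩ Sven: 10:15–10:35, 11:25–11:30.
Windows ≥ 15 min: 10:15–10:35.
Earliest such window starts at 10:15.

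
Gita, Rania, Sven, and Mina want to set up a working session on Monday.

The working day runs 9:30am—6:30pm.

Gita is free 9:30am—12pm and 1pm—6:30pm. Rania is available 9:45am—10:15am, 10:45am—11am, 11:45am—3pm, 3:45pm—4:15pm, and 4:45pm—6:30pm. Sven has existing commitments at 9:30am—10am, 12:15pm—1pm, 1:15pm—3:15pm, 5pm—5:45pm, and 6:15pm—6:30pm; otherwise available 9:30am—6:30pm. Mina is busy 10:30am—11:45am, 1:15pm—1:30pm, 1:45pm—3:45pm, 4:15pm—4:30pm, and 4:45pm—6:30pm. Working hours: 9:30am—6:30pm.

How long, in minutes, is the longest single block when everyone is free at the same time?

30 minutes

Sven free within 09:30–18:30: 10:00–12:15, 13:00–13:15, 15:15–17:00, 17:45–18:15.
Mina free within 09:30–18:30: 09:30–10:30, 11:45–13:15, 13:30–13:45, 15:45–16:15, 16:30–16:45.
Gita ∩ Rania: 09:45–10:15, 10:45–11:00, 11:45–12:00, 13:00–15:00, 15:45–16:15, 16:45–18:30.
Gita ∩ Rania ∩ Sven: 10:00–10:15, 10:45–11:00, 11:45–12:00, 13:00–13:15, 15:45–16:15, 16:45–17:00, 17:45–18:15.
Gita ∩ Rania ∩ Sven ∩ Mina: 10:00–10:15, 11:45–12:00, 13:00–13:15, 15:45–16:15.
Common window lengths: 15, 15, 15, 30 min; longest is 30.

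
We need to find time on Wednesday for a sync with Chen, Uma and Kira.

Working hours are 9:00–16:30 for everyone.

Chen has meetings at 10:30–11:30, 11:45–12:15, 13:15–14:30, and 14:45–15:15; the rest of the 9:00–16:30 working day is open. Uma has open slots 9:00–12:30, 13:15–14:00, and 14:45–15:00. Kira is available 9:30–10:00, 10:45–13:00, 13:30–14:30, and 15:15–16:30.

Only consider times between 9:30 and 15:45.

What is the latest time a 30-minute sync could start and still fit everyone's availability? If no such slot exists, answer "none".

09:30

Chen free within 09:00–16:30: 09:00–10:30, 11:30–11:45, 12:15–13:15, 14:30–14:45, 15:15–16:30.
Chen ∩ Uma: 09:00–10:30, 11:30–11:45, 12:15–12:30.
Chen ∩ Uma ∩ Kira: 09:30–10:00, 11:30–11:45, 12:15–12:30.
Restricted to 09:30–15:45: 09:30–10:00, 11:30–11:45, 12:15–12:30.
Windows ≥ 30 min: 09:30–10:00.
Latest start in the last window 09:30–10:00 is 10:00 − 30 min = 09:30.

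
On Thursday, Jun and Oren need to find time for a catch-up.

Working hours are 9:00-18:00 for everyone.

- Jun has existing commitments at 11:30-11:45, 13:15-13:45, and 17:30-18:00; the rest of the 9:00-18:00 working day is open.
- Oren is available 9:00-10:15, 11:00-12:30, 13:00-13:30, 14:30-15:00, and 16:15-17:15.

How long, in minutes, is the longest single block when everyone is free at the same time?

Jun free within 09:00–18:00: 09:00–11:30, 11:45–13:15, 13:45–17:30.
Jun ∩ Oren: 09:00–10:15, 11:00–11:30, 11:45–12:30, 13:00–13:15, 14:30–15:00, 16:15–17:15.
Common window lengths: 75, 30, 45, 15, 30, 60 min; longest is 75.

75 minutes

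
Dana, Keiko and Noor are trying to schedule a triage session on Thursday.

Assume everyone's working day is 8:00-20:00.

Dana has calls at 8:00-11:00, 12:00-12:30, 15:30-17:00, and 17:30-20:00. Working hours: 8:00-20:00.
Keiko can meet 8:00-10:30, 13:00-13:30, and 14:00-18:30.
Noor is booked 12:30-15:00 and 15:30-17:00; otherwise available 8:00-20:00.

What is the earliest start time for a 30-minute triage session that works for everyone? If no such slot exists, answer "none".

Dana free within 08:00–20:00: 11:00–12:00, 12:30–15:30, 17:00–17:30.
Noor free within 08:00–20:00: 08:00–12:30, 15:00–15:30, 17:00–20:00.
Dana ∩ Keiko: 13:00–13:30, 14:00–15:30, 17:00–17:30.
Dana ∩ Keiko ∩ Noor: 15:00–15:30, 17:00–17:30.
Windows ≥ 30 min: 15:00–15:30, 17:00–17:30.
Earliest such window starts at 15:00.

15:00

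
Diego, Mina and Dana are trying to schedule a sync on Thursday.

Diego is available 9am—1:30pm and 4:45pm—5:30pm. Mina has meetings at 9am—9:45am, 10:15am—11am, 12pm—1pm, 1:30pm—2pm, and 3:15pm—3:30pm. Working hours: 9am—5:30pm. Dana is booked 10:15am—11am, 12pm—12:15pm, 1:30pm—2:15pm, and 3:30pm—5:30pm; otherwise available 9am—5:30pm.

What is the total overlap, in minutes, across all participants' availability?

Mina free within 09:00–17:30: 09:45–10:15, 11:00–12:00, 13:00–13:30, 14:00–15:15, 15:30–17:30.
Dana free within 09:00–17:30: 09:00–10:15, 11:00–12:00, 12:15–13:30, 14:15–15:30.
Diego ∩ Mina: 09:45–10:15, 11:00–12:00, 13:00–13:30, 16:45–17:30.
Diego ∩ Mina ∩ Dana: 09:45–10:15, 11:00–12:00, 13:00–13:30.
Total common minutes: 30 + 60 + 30 = 120.

120 minutes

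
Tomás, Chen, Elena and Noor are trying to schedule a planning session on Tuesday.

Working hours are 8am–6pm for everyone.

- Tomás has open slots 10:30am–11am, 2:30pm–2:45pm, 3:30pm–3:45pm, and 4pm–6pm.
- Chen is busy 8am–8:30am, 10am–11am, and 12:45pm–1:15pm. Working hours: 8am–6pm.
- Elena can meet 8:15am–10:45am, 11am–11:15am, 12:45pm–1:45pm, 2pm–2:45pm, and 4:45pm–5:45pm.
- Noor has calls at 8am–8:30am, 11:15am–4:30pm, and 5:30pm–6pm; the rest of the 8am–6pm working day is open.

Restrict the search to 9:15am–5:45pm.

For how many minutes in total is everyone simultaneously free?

Chen free within 08:00–18:00: 08:30–10:00, 11:00–12:45, 13:15–18:00.
Noor free within 08:00–18:00: 08:30–11:15, 16:30–17:30.
Tomás ∩ Chen: 14:30–14:45, 15:30–15:45, 16:00–18:00.
Tomás ∩ Chen ∩ Elena: 14:30–14:45, 16:45–17:45.
Tomás ∩ Chen ∩ Elena ∩ Noor: 16:45–17:30.
Restricted to 09:15–17:45: 16:45–17:30.
Total common minutes: 45.

45 minutes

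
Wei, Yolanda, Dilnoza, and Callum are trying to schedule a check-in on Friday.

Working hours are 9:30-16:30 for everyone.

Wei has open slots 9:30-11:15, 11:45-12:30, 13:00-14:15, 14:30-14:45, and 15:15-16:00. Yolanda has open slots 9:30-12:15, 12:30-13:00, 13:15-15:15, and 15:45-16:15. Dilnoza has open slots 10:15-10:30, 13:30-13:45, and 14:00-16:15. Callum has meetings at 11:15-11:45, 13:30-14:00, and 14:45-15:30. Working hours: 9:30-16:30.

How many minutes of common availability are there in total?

Callum free within 09:30–16:30: 09:30–11:15, 11:45–13:30, 14:00–14:45, 15:30–16:30.
Wei ∩ Yolanda: 09:30–11:15, 11:45–12:15, 13:15–14:15, 14:30–14:45, 15:45–16:00.
Wei ∩ Yolanda ∩ Dilnoza: 10:15–10:30, 13:30–13:45, 14:00–14:15, 14:30–14:45, 15:45–16:00.
Wei ∩ Yolanda ∩ Dilnoza ∩ Callum: 10:15–10:30, 14:00–14:15, 14:30–14:45, 15:45–16:00.
Total common minutes: 15 + 15 + 15 + 15 = 60.

60 minutes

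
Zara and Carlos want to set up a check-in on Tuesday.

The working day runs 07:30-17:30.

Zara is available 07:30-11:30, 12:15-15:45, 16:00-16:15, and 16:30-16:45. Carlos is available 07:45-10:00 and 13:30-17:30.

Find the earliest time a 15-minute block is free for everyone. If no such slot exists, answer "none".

07:45

Zara ∩ Carlos: 07:45–10:00, 13:30–15:45, 16:00–16:15, 16:30–16:45.
Windows ≥ 15 min: 07:45–10:00, 13:30–15:45, 16:00–16:15, 16:30–16:45.
Earliest such window starts at 07:45.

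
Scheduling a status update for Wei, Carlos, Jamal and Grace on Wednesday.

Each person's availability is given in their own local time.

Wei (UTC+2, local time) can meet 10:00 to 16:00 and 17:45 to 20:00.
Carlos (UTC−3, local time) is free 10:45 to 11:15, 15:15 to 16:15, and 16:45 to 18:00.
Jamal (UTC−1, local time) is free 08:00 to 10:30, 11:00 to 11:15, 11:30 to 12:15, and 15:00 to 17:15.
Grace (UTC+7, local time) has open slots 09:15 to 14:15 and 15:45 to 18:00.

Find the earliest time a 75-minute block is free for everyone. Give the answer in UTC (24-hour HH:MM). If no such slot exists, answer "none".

none

Wei → UTC: 08:00–14:00, 15:45–18:00.
Carlos → UTC: 13:45–14:15, 18:15–19:15, 19:45–21:00.
Jamal → UTC: 09:00–11:30, 12:00–12:15, 12:30–13:15, 16:00–18:15.
Grace → UTC: 02:15–07:15, 08:45–11:00.
Wei ∩ Carlos: 13:45–14:00.
Wei ∩ Carlos ∩ Jamal: (none).
Wei ∩ Carlos ∩ Jamal ∩ Grace: (none).
Windows ≥ 75 min: (none).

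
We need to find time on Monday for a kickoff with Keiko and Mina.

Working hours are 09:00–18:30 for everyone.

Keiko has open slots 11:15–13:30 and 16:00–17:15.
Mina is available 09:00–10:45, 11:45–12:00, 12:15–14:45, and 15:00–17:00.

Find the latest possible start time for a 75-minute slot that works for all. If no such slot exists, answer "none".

Keiko ∩ Mina: 11:45–12:00, 12:15–13:30, 16:00–17:00.
Windows ≥ 75 min: 12:15–13:30.
Latest start in the last window 12:15–13:30 is 13:30 − 75 min = 12:15.

12:15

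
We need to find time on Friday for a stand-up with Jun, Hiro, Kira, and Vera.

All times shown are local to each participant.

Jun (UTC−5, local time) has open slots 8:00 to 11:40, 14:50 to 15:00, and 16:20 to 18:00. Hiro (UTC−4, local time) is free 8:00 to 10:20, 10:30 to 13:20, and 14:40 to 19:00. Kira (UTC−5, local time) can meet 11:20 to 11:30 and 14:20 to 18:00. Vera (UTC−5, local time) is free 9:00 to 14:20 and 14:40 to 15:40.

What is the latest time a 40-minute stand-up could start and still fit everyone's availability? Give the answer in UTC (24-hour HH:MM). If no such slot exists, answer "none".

none

Jun → UTC: 13:00–16:40, 19:50–20:00, 21:20–23:00.
Hiro → UTC: 12:00–14:20, 14:30–17:20, 18:40–23:00.
Kira → UTC: 16:20–16:30, 19:20–23:00.
Vera → UTC: 14:00–19:20, 19:40–20:40.
Jun ∩ Hiro: 13:00–14:20, 14:30–16:40, 19:50–20:00, 21:20–23:00.
Jun ∩ Hiro ∩ Kira: 16:20–16:30, 19:50–20:00, 21:20–23:00.
Jun ∩ Hiro ∩ Kira ∩ Vera: 16:20–16:30, 19:50–20:00.
Windows ≥ 40 min: (none).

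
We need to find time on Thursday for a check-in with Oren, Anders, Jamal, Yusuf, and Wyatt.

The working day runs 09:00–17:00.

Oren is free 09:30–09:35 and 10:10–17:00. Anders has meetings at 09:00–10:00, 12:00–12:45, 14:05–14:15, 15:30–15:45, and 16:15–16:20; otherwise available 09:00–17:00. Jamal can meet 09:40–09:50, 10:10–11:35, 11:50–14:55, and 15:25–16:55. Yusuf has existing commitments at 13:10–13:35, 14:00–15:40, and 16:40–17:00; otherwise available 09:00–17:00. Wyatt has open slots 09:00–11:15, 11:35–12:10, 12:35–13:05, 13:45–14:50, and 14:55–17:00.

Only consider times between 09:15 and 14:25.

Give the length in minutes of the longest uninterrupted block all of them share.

65 minutes

Anders free within 09:00–17:00: 10:00–12:00, 12:45–14:05, 14:15–15:30, 15:45–16:15, 16:20–17:00.
Yusuf free within 09:00–17:00: 09:00–13:10, 13:35–14:00, 15:40–16:40.
Oren ∩ Anders: 10:10–12:00, 12:45–14:05, 14:15–15:30, 15:45–16:15, 16:20–17:00.
Oren ∩ Anders ∩ Jamal: 10:10–11:35, 11:50–12:00, 12:45–14:05, 14:15–14:55, 15:25–15:30, 15:45–16:15, 16:20–16:55.
Oren ∩ Anders ∩ Jamal ∩ Yusuf: 10:10–11:35, 11:50–12:00, 12:45–13:10, 13:35–14:00, 15:45–16:15, 16:20–16:40.
Oren ∩ Anders ∩ Jamal ∩ Yusuf ∩ Wyatt: 10:10–11:15, 11:50–12:00, 12:45–13:05, 13:45–14:00, 15:45–16:15, 16:20–16:40.
Restricted to 09:15–14:25: 10:10–11:15, 11:50–12:00, 12:45–13:05, 13:45–14:00.
Common window lengths: 65, 10, 20, 15 min; longest is 65.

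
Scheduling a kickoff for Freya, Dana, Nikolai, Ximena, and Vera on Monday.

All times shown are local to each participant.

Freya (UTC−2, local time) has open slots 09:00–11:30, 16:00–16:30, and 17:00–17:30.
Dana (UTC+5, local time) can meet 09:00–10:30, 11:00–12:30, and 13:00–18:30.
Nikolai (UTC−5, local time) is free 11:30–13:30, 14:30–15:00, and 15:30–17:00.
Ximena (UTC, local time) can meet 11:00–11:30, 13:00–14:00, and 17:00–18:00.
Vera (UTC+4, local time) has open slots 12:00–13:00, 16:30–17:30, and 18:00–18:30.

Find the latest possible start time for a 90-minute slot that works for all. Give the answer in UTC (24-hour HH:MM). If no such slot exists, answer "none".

Freya → UTC: 11:00–13:30, 18:00–18:30, 19:00–19:30.
Dana → UTC: 04:00–05:30, 06:00–07:30, 08:00–13:30.
Nikolai → UTC: 16:30–18:30, 19:30–20:00, 20:30–22:00.
Ximena → UTC: 11:00–11:30, 13:00–14:00, 17:00–18:00.
Vera → UTC: 08:00–09:00, 12:30–13:30, 14:00–14:30.
Freya ∩ Dana: 11:00–13:30.
Freya ∩ Dana ∩ Nikolai: (none).
Freya ∩ Dana ∩ Nikolai ∩ Ximena: (none).
Freya ∩ Dana ∩ Nikolai ∩ Ximena ∩ Vera: (none).
Windows ≥ 90 min: (none).

none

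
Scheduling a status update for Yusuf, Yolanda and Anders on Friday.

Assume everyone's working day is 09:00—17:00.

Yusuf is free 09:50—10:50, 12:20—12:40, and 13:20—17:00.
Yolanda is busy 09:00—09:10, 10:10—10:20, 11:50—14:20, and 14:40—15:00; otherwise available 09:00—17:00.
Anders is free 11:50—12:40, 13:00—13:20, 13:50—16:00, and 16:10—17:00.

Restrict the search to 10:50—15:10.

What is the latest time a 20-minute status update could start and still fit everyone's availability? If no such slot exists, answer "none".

14:20

Yolanda free within 09:00–17:00: 09:10–10:10, 10:20–11:50, 14:20–14:40, 15:00–17:00.
Yusuf ∩ Yolanda: 09:50–10:10, 10:20–10:50, 14:20–14:40, 15:00–17:00.
Yusuf ∩ Yolanda ∩ Anders: 14:20–14:40, 15:00–16:00, 16:10–17:00.
Restricted to 10:50–15:10: 14:20–14:40, 15:00–15:10.
Windows ≥ 20 min: 14:20–14:40.
Latest start in the last window 14:20–14:40 is 14:40 − 20 min = 14:20.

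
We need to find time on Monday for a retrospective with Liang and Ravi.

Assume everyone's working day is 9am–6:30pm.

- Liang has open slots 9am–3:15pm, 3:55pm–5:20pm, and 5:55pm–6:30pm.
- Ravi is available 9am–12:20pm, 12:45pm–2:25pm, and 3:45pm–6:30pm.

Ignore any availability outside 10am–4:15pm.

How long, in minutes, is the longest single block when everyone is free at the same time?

Liang ∩ Ravi: 09:00–12:20, 12:45–14:25, 15:55–17:20, 17:55–18:30.
Restricted to 10:00–16:15: 10:00–12:20, 12:45–14:25, 15:55–16:15.
Common window lengths: 140, 100, 20 min; longest is 140.

140 minutes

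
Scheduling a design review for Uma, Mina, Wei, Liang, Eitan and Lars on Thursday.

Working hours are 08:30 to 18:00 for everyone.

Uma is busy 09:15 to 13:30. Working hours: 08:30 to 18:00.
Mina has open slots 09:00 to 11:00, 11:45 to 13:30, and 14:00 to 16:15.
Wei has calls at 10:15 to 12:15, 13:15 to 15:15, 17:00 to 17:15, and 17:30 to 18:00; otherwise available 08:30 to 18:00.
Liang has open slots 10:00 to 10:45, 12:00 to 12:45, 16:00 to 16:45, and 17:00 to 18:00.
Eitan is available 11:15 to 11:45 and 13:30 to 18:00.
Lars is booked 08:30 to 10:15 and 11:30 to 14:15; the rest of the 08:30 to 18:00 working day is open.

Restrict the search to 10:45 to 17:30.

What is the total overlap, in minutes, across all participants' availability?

15 minutes

Uma free within 08:30–18:00: 08:30–09:15, 13:30–18:00.
Wei free within 08:30–18:00: 08:30–10:15, 12:15–13:15, 15:15–17:00, 17:15–17:30.
Lars free within 08:30–18:00: 10:15–11:30, 14:15–18:00.
Uma ∩ Mina: 09:00–09:15, 14:00–16:15.
Uma ∩ Mina ∩ Wei: 09:00–09:15, 15:15–16:15.
Uma ∩ Mina ∩ Wei ∩ Liang: 16:00–16:15.
Uma ∩ Mina ∩ Wei ∩ Liang ∩ Eitan: 16:00–16:15.
Uma ∩ Mina ∩ Wei ∩ Liang ∩ Eitan ∩ Lars: 16:00–16:15.
Restricted to 10:45–17:30: 16:00–16:15.
Total common minutes: 15.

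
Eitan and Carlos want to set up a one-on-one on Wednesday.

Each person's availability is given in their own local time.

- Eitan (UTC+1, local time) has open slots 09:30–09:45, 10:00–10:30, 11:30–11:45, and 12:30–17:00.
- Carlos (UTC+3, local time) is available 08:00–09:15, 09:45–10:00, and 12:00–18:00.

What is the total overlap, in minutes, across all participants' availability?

Eitan → UTC: 08:30–08:45, 09:00–09:30, 10:30–10:45, 11:30–16:00.
Carlos → UTC: 05:00–06:15, 06:45–07:00, 09:00–15:00.
Eitan ∩ Carlos: 09:00–09:30, 10:30–10:45, 11:30–15:00.
Total common minutes: 30 + 15 + 210 = 255.

255 minutes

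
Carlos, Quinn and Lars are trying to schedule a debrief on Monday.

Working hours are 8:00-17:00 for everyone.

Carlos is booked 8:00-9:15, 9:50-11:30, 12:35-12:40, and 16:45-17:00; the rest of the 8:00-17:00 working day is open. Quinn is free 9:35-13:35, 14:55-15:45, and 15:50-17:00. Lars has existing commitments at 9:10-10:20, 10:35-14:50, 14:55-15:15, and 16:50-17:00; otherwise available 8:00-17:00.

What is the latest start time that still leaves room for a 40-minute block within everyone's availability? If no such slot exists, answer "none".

Carlos free within 08:00–17:00: 09:15–09:50, 11:30–12:35, 12:40–16:45.
Lars free within 08:00–17:00: 08:00–09:10, 10:20–10:35, 14:50–14:55, 15:15–16:50.
Carlos ∩ Quinn: 09:35–09:50, 11:30–12:35, 12:40–13:35, 14:55–15:45, 15:50–16:45.
Carlos ∩ Quinn ∩ Lars: 15:15–15:45, 15:50–16:45.
Windows ≥ 40 min: 15:50–16:45.
Latest start in the last window 15:50–16:45 is 16:45 − 40 min = 16:05.

16:05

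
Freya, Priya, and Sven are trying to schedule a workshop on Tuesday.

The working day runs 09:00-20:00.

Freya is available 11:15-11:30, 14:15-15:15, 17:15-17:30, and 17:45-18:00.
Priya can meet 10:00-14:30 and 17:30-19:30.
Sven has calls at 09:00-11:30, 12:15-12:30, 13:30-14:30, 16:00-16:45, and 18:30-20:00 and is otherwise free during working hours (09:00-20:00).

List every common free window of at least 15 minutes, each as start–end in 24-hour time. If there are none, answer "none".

17:45–18:00

Sven free within 09:00–20:00: 11:30–12:15, 12:30–13:30, 14:30–16:00, 16:45–18:30.
Freya ∩ Priya: 11:15–11:30, 14:15–14:30, 17:45–18:00.
Freya ∩ Priya ∩ Sven: 17:45–18:00.
Windows ≥ 15 min: 17:45–18:00.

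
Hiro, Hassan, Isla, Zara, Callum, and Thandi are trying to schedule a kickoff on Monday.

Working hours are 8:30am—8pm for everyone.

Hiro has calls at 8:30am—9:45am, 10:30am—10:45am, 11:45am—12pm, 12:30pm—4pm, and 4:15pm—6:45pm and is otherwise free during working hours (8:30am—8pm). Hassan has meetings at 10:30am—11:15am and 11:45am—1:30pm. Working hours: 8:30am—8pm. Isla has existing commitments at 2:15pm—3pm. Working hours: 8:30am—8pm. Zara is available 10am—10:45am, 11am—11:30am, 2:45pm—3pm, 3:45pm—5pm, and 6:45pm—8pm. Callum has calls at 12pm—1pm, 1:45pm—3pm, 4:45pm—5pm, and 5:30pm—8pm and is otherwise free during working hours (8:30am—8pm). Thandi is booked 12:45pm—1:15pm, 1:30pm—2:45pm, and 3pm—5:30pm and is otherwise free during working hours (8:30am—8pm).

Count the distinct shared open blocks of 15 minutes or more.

Hiro free within 08:30–20:00: 09:45–10:30, 10:45–11:45, 12:00–12:30, 16:00–16:15, 18:45–20:00.
Hassan free within 08:30–20:00: 08:30–10:30, 11:15–11:45, 13:30–20:00.
Isla free within 08:30–20:00: 08:30–14:15, 15:00–20:00.
Callum free within 08:30–20:00: 08:30–12:00, 13:00–13:45, 15:00–16:45, 17:00–17:30.
Thandi free within 08:30–20:00: 08:30–12:45, 13:15–13:30, 14:45–15:00, 17:30–20:00.
Hiro ∩ Hassan: 09:45–10:30, 11:15–11:45, 16:00–16:15, 18:45–20:00.
Hiro ∩ Hassan ∩ Isla: 09:45–10:30, 11:15–11:45, 16:00–16:15, 18:45–20:00.
Hiro ∩ Hassan ∩ Isla ∩ Zara: 10:00–10:30, 11:15–11:30, 16:00–16:15, 18:45–20:00.
Hiro ∩ Hassan ∩ Isla ∩ Zara ∩ Callum: 10:00–10:30, 11:15–11:30, 16:00–16:15.
Hiro ∩ Hassan ∩ Isla ∩ Zara ∩ Callum ∩ Thandi: 10:00–10:30, 11:15–11:30.
Windows ≥ 15 min: 10:00–10:30, 11:15–11:30.
That's 2 windows.

2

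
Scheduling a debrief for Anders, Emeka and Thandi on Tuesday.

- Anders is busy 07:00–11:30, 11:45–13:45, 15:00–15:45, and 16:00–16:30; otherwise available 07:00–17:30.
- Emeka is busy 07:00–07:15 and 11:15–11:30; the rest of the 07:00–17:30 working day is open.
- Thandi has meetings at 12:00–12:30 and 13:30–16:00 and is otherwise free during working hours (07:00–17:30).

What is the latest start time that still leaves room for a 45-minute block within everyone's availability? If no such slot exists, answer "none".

Anders free within 07:00–17:30: 11:30–11:45, 13:45–15:00, 15:45–16:00, 16:30–17:30.
Emeka free within 07:00–17:30: 07:15–11:15, 11:30–17:30.
Thandi free within 07:00–17:30: 07:00–12:00, 12:30–13:30, 16:00–17:30.
Anders ∩ Emeka: 11:30–11:45, 13:45–15:00, 15:45–16:00, 16:30–17:30.
Anders ∩ Emeka ∩ Thandi: 11:30–11:45, 16:30–17:30.
Windows ≥ 45 min: 16:30–17:30.
Latest start in the last window 16:30–17:30 is 17:30 − 45 min = 16:45.

16:45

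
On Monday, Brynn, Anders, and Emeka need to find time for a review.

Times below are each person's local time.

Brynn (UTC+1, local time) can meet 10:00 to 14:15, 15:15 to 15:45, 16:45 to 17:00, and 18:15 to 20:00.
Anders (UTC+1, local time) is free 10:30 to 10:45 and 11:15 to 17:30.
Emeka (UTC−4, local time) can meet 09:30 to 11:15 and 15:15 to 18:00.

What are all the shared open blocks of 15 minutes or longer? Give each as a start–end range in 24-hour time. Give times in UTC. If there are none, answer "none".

Brynn → UTC: 09:00–13:15, 14:15–14:45, 15:45–16:00, 17:15–19:00.
Anders → UTC: 09:30–09:45, 10:15–16:30.
Emeka → UTC: 13:30–15:15, 19:15–22:00.
Brynn ∩ Anders: 09:30–09:45, 10:15–13:15, 14:15–14:45, 15:45–16:00.
Brynn ∩ Anders ∩ Emeka: 14:15–14:45.
Windows ≥ 15 min: 14:15–14:45.

14:15–14:45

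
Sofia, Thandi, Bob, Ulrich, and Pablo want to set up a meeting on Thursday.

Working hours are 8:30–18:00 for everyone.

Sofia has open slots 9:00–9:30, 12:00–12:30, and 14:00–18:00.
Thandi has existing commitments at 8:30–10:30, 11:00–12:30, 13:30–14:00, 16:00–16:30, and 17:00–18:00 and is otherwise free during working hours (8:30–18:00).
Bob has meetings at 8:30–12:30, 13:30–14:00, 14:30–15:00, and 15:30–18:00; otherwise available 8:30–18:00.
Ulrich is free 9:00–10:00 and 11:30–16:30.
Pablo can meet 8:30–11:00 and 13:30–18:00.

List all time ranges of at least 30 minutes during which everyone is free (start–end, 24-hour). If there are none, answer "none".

14:00–14:30, 15:00–15:30

Thandi free within 08:30–18:00: 10:30–11:00, 12:30–13:30, 14:00–16:00, 16:30–17:00.
Bob free within 08:30–18:00: 12:30–13:30, 14:00–14:30, 15:00–15:30.
Sofia ∩ Thandi: 14:00–16:00, 16:30–17:00.
Sofia ∩ Thandi ∩ Bob: 14:00–14:30, 15:00–15:30.
Sofia ∩ Thandi ∩ Bob ∩ Ulrich: 14:00–14:30, 15:00–15:30.
Sofia ∩ Thandi ∩ Bob ∩ Ulrich ∩ Pablo: 14:00–14:30, 15:00–15:30.
Windows ≥ 30 min: 14:00–14:30, 15:00–15:30.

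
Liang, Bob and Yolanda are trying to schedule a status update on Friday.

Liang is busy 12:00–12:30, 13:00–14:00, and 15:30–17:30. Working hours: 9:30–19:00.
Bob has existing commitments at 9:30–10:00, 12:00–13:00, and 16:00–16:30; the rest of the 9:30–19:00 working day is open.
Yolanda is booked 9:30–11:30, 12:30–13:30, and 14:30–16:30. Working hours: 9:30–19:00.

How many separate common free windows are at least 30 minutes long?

3

Liang free within 09:30–19:00: 09:30–12:00, 12:30–13:00, 14:00–15:30, 17:30–19:00.
Bob free within 09:30–19:00: 10:00–12:00, 13:00–16:00, 16:30–19:00.
Yolanda free within 09:30–19:00: 11:30–12:30, 13:30–14:30, 16:30–19:00.
Liang ∩ Bob: 10:00–12:00, 14:00–15:30, 17:30–19:00.
Liang ∩ Bob ∩ Yolanda: 11:30–12:00, 14:00–14:30, 17:30–19:00.
Windows ≥ 30 min: 11:30–12:00, 14:00–14:30, 17:30–19:00.
That's 3 windows.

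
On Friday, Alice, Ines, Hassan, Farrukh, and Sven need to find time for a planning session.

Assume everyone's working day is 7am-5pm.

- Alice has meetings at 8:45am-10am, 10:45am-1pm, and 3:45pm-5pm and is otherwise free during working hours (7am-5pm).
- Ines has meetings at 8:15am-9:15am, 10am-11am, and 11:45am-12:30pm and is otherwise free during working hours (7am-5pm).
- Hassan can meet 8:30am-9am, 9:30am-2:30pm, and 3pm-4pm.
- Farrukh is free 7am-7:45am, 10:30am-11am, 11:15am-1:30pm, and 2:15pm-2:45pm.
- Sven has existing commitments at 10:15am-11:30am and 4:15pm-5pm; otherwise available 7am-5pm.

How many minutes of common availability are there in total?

Alice free within 07:00–17:00: 07:00–08:45, 10:00–10:45, 13:00–15:45.
Ines free within 07:00–17:00: 07:00–08:15, 09:15–10:00, 11:00–11:45, 12:30–17:00.
Sven free within 07:00–17:00: 07:00–10:15, 11:30–16:15.
Alice ∩ Ines: 07:00–08:15, 13:00–15:45.
Alice ∩ Ines ∩ Hassan: 13:00–14:30, 15:00–15:45.
Alice ∩ Ines ∩ Hassan ∩ Farrukh: 13:00–13:30, 14:15–14:30.
Alice ∩ Ines ∩ Hassan ∩ Farrukh ∩ Sven: 13:00–13:30, 14:15–14:30.
Total common minutes: 30 + 15 = 45.

45 minutes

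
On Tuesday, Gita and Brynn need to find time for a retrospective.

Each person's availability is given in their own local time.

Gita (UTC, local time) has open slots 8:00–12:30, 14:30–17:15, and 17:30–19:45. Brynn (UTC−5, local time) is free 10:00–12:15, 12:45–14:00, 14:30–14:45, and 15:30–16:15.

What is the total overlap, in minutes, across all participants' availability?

225 minutes

Gita → UTC: 08:00–12:30, 14:30–17:15, 17:30–19:45.
Brynn → UTC: 15:00–17:15, 17:45–19:00, 19:30–19:45, 20:30–21:15.
Gita ∩ Brynn: 15:00–17:15, 17:45–19:00, 19:30–19:45.
Total common minutes: 135 + 75 + 15 = 225.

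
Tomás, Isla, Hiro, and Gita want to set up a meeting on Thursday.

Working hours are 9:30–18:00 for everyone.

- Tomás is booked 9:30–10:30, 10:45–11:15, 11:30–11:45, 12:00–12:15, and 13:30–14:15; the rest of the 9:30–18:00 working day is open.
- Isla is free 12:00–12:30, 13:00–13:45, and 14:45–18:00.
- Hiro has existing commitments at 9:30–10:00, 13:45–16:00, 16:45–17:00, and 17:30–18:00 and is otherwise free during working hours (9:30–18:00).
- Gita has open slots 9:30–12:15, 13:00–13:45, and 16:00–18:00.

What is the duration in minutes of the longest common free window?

45 minutes

Tomás free within 09:30–18:00: 10:30–10:45, 11:15–11:30, 11:45–12:00, 12:15–13:30, 14:15–18:00.
Hiro free within 09:30–18:00: 10:00–13:45, 16:00–16:45, 17:00–17:30.
Tomás ∩ Isla: 12:15–12:30, 13:00–13:30, 14:45–18:00.
Tomás ∩ Isla ∩ Hiro: 12:15–12:30, 13:00–13:30, 16:00–16:45, 17:00–17:30.
Tomás ∩ Isla ∩ Hiro ∩ Gita: 13:00–13:30, 16:00–16:45, 17:00–17:30.
Common window lengths: 30, 45, 30 min; longest is 45.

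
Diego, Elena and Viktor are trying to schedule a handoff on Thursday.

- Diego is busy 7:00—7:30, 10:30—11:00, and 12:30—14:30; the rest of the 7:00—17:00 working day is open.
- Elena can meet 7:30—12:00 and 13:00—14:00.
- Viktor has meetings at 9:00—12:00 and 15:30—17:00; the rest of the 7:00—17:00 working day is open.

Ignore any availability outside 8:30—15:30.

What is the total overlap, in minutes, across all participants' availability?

30 minutes

Diego free within 07:00–17:00: 07:30–10:30, 11:00–12:30, 14:30–17:00.
Viktor free within 07:00–17:00: 07:00–09:00, 12:00–15:30.
Diego ∩ Elena: 07:30–10:30, 11:00–12:00.
Diego ∩ Elena ∩ Viktor: 07:30–09:00.
Restricted to 08:30–15:30: 08:30–09:00.
Total common minutes: 30.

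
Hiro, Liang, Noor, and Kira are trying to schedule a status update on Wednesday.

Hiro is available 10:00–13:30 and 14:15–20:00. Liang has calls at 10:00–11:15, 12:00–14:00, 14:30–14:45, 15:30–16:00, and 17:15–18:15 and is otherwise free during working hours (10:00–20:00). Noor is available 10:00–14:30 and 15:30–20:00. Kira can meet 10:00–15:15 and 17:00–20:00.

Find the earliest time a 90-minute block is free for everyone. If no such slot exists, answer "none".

18:15

Liang free within 10:00–20:00: 11:15–12:00, 14:00–14:30, 14:45–15:30, 16:00–17:15, 18:15–20:00.
Hiro ∩ Liang: 11:15–12:00, 14:15–14:30, 14:45–15:30, 16:00–17:15, 18:15–20:00.
Hiro ∩ Liang ∩ Noor: 11:15–12:00, 14:15–14:30, 16:00–17:15, 18:15–20:00.
Hiro ∩ Liang ∩ Noor ∩ Kira: 11:15–12:00, 14:15–14:30, 17:00–17:15, 18:15–20:00.
Windows ≥ 90 min: 18:15–20:00.
Earliest such window starts at 18:15.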